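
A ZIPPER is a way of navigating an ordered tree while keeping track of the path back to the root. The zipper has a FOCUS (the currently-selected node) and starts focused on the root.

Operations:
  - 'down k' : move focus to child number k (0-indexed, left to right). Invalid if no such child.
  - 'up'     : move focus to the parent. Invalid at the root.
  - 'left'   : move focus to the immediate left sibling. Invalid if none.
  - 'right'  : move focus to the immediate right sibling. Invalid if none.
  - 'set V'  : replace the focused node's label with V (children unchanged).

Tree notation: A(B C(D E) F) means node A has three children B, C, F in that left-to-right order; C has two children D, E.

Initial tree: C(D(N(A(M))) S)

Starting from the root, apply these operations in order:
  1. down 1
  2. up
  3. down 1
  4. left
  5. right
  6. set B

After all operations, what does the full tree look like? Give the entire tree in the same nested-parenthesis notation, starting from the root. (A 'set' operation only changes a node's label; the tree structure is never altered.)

Step 1 (down 1): focus=S path=1 depth=1 children=[] left=['D'] right=[] parent=C
Step 2 (up): focus=C path=root depth=0 children=['D', 'S'] (at root)
Step 3 (down 1): focus=S path=1 depth=1 children=[] left=['D'] right=[] parent=C
Step 4 (left): focus=D path=0 depth=1 children=['N'] left=[] right=['S'] parent=C
Step 5 (right): focus=S path=1 depth=1 children=[] left=['D'] right=[] parent=C
Step 6 (set B): focus=B path=1 depth=1 children=[] left=['D'] right=[] parent=C

Answer: C(D(N(A(M))) B)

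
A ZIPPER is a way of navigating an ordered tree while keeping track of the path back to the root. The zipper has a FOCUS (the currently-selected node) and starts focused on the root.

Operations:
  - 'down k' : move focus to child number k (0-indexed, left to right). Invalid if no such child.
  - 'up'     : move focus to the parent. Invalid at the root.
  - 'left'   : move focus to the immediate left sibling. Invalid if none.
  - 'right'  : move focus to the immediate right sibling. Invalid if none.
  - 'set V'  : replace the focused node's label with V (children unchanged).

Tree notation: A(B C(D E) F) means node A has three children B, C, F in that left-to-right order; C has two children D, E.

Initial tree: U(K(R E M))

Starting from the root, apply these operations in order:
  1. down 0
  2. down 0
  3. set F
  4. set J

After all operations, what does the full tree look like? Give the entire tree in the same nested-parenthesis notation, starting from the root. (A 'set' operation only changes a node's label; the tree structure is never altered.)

Step 1 (down 0): focus=K path=0 depth=1 children=['R', 'E', 'M'] left=[] right=[] parent=U
Step 2 (down 0): focus=R path=0/0 depth=2 children=[] left=[] right=['E', 'M'] parent=K
Step 3 (set F): focus=F path=0/0 depth=2 children=[] left=[] right=['E', 'M'] parent=K
Step 4 (set J): focus=J path=0/0 depth=2 children=[] left=[] right=['E', 'M'] parent=K

Answer: U(K(J E M))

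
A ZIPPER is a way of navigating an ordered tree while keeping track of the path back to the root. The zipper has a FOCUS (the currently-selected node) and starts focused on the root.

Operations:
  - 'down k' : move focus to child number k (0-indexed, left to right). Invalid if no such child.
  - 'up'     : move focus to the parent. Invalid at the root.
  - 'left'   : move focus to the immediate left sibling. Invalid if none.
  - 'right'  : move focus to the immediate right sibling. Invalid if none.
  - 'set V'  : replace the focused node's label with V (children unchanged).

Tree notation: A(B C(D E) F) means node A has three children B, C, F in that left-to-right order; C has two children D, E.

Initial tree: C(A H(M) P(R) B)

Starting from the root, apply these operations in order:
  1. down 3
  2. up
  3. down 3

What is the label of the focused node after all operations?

Step 1 (down 3): focus=B path=3 depth=1 children=[] left=['A', 'H', 'P'] right=[] parent=C
Step 2 (up): focus=C path=root depth=0 children=['A', 'H', 'P', 'B'] (at root)
Step 3 (down 3): focus=B path=3 depth=1 children=[] left=['A', 'H', 'P'] right=[] parent=C

Answer: B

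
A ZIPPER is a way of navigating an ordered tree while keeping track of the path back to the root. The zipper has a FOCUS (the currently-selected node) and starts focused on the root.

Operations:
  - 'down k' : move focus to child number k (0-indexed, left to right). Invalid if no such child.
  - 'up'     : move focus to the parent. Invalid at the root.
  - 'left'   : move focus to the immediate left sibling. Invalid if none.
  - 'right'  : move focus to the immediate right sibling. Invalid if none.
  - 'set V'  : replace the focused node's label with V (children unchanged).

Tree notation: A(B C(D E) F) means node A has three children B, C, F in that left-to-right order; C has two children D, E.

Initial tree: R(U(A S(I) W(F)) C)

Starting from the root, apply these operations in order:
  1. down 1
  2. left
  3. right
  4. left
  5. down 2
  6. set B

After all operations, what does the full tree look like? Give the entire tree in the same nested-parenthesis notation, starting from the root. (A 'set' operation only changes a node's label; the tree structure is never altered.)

Answer: R(U(A S(I) B(F)) C)

Derivation:
Step 1 (down 1): focus=C path=1 depth=1 children=[] left=['U'] right=[] parent=R
Step 2 (left): focus=U path=0 depth=1 children=['A', 'S', 'W'] left=[] right=['C'] parent=R
Step 3 (right): focus=C path=1 depth=1 children=[] left=['U'] right=[] parent=R
Step 4 (left): focus=U path=0 depth=1 children=['A', 'S', 'W'] left=[] right=['C'] parent=R
Step 5 (down 2): focus=W path=0/2 depth=2 children=['F'] left=['A', 'S'] right=[] parent=U
Step 6 (set B): focus=B path=0/2 depth=2 children=['F'] left=['A', 'S'] right=[] parent=U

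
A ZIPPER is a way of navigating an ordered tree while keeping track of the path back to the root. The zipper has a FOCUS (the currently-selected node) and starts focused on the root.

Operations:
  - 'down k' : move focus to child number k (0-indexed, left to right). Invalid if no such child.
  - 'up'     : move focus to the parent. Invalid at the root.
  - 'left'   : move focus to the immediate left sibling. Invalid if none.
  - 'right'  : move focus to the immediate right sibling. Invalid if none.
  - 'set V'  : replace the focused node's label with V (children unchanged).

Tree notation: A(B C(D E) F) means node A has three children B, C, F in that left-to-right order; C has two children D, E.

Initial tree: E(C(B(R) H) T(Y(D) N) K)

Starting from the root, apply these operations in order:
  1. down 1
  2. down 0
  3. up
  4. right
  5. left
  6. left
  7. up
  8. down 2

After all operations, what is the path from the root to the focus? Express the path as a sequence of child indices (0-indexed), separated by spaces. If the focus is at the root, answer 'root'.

Step 1 (down 1): focus=T path=1 depth=1 children=['Y', 'N'] left=['C'] right=['K'] parent=E
Step 2 (down 0): focus=Y path=1/0 depth=2 children=['D'] left=[] right=['N'] parent=T
Step 3 (up): focus=T path=1 depth=1 children=['Y', 'N'] left=['C'] right=['K'] parent=E
Step 4 (right): focus=K path=2 depth=1 children=[] left=['C', 'T'] right=[] parent=E
Step 5 (left): focus=T path=1 depth=1 children=['Y', 'N'] left=['C'] right=['K'] parent=E
Step 6 (left): focus=C path=0 depth=1 children=['B', 'H'] left=[] right=['T', 'K'] parent=E
Step 7 (up): focus=E path=root depth=0 children=['C', 'T', 'K'] (at root)
Step 8 (down 2): focus=K path=2 depth=1 children=[] left=['C', 'T'] right=[] parent=E

Answer: 2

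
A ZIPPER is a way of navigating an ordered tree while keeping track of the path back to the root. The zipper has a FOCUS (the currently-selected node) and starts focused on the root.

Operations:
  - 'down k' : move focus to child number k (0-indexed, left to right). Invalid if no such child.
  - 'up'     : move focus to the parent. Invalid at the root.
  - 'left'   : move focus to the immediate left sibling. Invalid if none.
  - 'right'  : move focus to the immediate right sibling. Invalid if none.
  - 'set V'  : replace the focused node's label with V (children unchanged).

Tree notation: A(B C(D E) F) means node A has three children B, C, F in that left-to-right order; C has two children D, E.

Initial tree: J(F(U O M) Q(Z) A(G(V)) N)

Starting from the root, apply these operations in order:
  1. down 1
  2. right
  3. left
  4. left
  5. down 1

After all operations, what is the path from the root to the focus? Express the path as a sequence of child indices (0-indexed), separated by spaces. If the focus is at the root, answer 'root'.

Answer: 0 1

Derivation:
Step 1 (down 1): focus=Q path=1 depth=1 children=['Z'] left=['F'] right=['A', 'N'] parent=J
Step 2 (right): focus=A path=2 depth=1 children=['G'] left=['F', 'Q'] right=['N'] parent=J
Step 3 (left): focus=Q path=1 depth=1 children=['Z'] left=['F'] right=['A', 'N'] parent=J
Step 4 (left): focus=F path=0 depth=1 children=['U', 'O', 'M'] left=[] right=['Q', 'A', 'N'] parent=J
Step 5 (down 1): focus=O path=0/1 depth=2 children=[] left=['U'] right=['M'] parent=F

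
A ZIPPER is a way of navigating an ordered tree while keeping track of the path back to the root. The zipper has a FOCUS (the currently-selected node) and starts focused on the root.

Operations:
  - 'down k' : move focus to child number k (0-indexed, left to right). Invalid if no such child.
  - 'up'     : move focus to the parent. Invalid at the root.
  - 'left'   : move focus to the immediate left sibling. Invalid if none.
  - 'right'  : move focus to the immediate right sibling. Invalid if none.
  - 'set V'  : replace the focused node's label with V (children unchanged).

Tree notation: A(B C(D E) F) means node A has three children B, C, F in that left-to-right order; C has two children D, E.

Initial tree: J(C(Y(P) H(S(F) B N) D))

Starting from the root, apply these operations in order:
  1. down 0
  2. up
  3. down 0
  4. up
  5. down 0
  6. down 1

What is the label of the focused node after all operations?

Answer: H

Derivation:
Step 1 (down 0): focus=C path=0 depth=1 children=['Y', 'H', 'D'] left=[] right=[] parent=J
Step 2 (up): focus=J path=root depth=0 children=['C'] (at root)
Step 3 (down 0): focus=C path=0 depth=1 children=['Y', 'H', 'D'] left=[] right=[] parent=J
Step 4 (up): focus=J path=root depth=0 children=['C'] (at root)
Step 5 (down 0): focus=C path=0 depth=1 children=['Y', 'H', 'D'] left=[] right=[] parent=J
Step 6 (down 1): focus=H path=0/1 depth=2 children=['S', 'B', 'N'] left=['Y'] right=['D'] parent=C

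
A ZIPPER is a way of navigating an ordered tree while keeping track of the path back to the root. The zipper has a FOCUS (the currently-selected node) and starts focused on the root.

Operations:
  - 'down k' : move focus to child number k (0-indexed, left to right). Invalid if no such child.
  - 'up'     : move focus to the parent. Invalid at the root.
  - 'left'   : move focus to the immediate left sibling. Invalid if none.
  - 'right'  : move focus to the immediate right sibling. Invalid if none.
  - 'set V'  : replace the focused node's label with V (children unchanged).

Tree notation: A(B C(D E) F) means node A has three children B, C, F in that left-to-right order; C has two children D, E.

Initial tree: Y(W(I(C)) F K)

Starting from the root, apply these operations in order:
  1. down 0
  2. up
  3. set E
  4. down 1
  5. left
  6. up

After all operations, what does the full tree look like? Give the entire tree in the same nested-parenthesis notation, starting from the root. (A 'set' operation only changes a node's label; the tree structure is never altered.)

Answer: E(W(I(C)) F K)

Derivation:
Step 1 (down 0): focus=W path=0 depth=1 children=['I'] left=[] right=['F', 'K'] parent=Y
Step 2 (up): focus=Y path=root depth=0 children=['W', 'F', 'K'] (at root)
Step 3 (set E): focus=E path=root depth=0 children=['W', 'F', 'K'] (at root)
Step 4 (down 1): focus=F path=1 depth=1 children=[] left=['W'] right=['K'] parent=E
Step 5 (left): focus=W path=0 depth=1 children=['I'] left=[] right=['F', 'K'] parent=E
Step 6 (up): focus=E path=root depth=0 children=['W', 'F', 'K'] (at root)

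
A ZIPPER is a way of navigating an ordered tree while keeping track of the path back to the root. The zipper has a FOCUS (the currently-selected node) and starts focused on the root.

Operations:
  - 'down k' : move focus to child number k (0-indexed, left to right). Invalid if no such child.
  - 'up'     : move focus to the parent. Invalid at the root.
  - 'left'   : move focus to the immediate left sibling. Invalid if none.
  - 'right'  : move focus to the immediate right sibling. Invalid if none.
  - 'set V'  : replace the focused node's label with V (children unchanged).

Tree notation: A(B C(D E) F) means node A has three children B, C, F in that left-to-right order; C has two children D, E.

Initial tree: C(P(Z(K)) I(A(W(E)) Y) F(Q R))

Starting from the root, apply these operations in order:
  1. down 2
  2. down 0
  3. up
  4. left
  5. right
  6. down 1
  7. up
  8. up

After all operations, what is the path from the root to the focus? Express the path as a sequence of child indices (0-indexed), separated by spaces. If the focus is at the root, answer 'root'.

Answer: root

Derivation:
Step 1 (down 2): focus=F path=2 depth=1 children=['Q', 'R'] left=['P', 'I'] right=[] parent=C
Step 2 (down 0): focus=Q path=2/0 depth=2 children=[] left=[] right=['R'] parent=F
Step 3 (up): focus=F path=2 depth=1 children=['Q', 'R'] left=['P', 'I'] right=[] parent=C
Step 4 (left): focus=I path=1 depth=1 children=['A', 'Y'] left=['P'] right=['F'] parent=C
Step 5 (right): focus=F path=2 depth=1 children=['Q', 'R'] left=['P', 'I'] right=[] parent=C
Step 6 (down 1): focus=R path=2/1 depth=2 children=[] left=['Q'] right=[] parent=F
Step 7 (up): focus=F path=2 depth=1 children=['Q', 'R'] left=['P', 'I'] right=[] parent=C
Step 8 (up): focus=C path=root depth=0 children=['P', 'I', 'F'] (at root)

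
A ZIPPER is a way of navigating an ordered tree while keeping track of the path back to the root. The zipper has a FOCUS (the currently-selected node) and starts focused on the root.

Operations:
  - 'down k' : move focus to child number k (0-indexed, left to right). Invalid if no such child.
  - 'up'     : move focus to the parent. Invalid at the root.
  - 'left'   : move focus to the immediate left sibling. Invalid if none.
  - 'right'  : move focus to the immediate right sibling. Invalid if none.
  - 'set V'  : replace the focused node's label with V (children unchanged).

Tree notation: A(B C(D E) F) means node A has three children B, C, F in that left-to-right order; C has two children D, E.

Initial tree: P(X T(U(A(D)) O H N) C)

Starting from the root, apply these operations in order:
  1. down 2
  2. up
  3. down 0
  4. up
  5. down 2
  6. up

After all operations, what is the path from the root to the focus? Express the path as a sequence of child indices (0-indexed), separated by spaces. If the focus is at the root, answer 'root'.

Step 1 (down 2): focus=C path=2 depth=1 children=[] left=['X', 'T'] right=[] parent=P
Step 2 (up): focus=P path=root depth=0 children=['X', 'T', 'C'] (at root)
Step 3 (down 0): focus=X path=0 depth=1 children=[] left=[] right=['T', 'C'] parent=P
Step 4 (up): focus=P path=root depth=0 children=['X', 'T', 'C'] (at root)
Step 5 (down 2): focus=C path=2 depth=1 children=[] left=['X', 'T'] right=[] parent=P
Step 6 (up): focus=P path=root depth=0 children=['X', 'T', 'C'] (at root)

Answer: root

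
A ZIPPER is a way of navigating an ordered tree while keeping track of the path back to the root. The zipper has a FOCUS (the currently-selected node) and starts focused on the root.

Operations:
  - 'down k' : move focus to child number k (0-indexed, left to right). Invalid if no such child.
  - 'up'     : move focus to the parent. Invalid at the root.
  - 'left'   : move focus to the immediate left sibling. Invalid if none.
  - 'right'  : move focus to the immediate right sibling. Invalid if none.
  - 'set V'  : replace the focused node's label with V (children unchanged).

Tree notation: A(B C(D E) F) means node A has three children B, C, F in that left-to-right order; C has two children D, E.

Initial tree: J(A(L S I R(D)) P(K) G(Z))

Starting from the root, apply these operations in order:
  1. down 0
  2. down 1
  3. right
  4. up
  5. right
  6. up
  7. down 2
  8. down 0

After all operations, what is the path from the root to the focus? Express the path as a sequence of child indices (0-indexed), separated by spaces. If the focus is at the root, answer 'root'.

Answer: 2 0

Derivation:
Step 1 (down 0): focus=A path=0 depth=1 children=['L', 'S', 'I', 'R'] left=[] right=['P', 'G'] parent=J
Step 2 (down 1): focus=S path=0/1 depth=2 children=[] left=['L'] right=['I', 'R'] parent=A
Step 3 (right): focus=I path=0/2 depth=2 children=[] left=['L', 'S'] right=['R'] parent=A
Step 4 (up): focus=A path=0 depth=1 children=['L', 'S', 'I', 'R'] left=[] right=['P', 'G'] parent=J
Step 5 (right): focus=P path=1 depth=1 children=['K'] left=['A'] right=['G'] parent=J
Step 6 (up): focus=J path=root depth=0 children=['A', 'P', 'G'] (at root)
Step 7 (down 2): focus=G path=2 depth=1 children=['Z'] left=['A', 'P'] right=[] parent=J
Step 8 (down 0): focus=Z path=2/0 depth=2 children=[] left=[] right=[] parent=G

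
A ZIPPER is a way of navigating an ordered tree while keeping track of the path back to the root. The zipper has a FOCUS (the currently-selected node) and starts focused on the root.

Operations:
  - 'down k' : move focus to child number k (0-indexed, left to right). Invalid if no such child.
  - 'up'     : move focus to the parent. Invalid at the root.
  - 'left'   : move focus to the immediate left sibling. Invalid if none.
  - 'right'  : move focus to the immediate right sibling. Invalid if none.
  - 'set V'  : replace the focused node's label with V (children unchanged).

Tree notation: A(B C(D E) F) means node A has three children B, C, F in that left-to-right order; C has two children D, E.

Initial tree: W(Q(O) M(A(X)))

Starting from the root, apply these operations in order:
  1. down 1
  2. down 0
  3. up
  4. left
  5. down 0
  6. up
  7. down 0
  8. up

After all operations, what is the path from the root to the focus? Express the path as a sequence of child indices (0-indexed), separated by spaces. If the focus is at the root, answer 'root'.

Step 1 (down 1): focus=M path=1 depth=1 children=['A'] left=['Q'] right=[] parent=W
Step 2 (down 0): focus=A path=1/0 depth=2 children=['X'] left=[] right=[] parent=M
Step 3 (up): focus=M path=1 depth=1 children=['A'] left=['Q'] right=[] parent=W
Step 4 (left): focus=Q path=0 depth=1 children=['O'] left=[] right=['M'] parent=W
Step 5 (down 0): focus=O path=0/0 depth=2 children=[] left=[] right=[] parent=Q
Step 6 (up): focus=Q path=0 depth=1 children=['O'] left=[] right=['M'] parent=W
Step 7 (down 0): focus=O path=0/0 depth=2 children=[] left=[] right=[] parent=Q
Step 8 (up): focus=Q path=0 depth=1 children=['O'] left=[] right=['M'] parent=W

Answer: 0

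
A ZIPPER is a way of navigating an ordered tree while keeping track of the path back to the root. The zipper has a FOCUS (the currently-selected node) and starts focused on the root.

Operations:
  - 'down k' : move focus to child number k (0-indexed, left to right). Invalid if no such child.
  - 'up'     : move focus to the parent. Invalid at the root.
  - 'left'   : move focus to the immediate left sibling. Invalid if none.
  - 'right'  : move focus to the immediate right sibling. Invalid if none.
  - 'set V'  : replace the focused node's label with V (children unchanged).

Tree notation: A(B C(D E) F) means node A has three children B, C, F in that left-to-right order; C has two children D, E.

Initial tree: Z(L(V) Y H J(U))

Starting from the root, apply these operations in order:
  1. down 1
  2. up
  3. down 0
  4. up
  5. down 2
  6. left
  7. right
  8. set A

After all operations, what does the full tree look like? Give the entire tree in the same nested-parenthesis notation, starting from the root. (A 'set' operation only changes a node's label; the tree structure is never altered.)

Step 1 (down 1): focus=Y path=1 depth=1 children=[] left=['L'] right=['H', 'J'] parent=Z
Step 2 (up): focus=Z path=root depth=0 children=['L', 'Y', 'H', 'J'] (at root)
Step 3 (down 0): focus=L path=0 depth=1 children=['V'] left=[] right=['Y', 'H', 'J'] parent=Z
Step 4 (up): focus=Z path=root depth=0 children=['L', 'Y', 'H', 'J'] (at root)
Step 5 (down 2): focus=H path=2 depth=1 children=[] left=['L', 'Y'] right=['J'] parent=Z
Step 6 (left): focus=Y path=1 depth=1 children=[] left=['L'] right=['H', 'J'] parent=Z
Step 7 (right): focus=H path=2 depth=1 children=[] left=['L', 'Y'] right=['J'] parent=Z
Step 8 (set A): focus=A path=2 depth=1 children=[] left=['L', 'Y'] right=['J'] parent=Z

Answer: Z(L(V) Y A J(U))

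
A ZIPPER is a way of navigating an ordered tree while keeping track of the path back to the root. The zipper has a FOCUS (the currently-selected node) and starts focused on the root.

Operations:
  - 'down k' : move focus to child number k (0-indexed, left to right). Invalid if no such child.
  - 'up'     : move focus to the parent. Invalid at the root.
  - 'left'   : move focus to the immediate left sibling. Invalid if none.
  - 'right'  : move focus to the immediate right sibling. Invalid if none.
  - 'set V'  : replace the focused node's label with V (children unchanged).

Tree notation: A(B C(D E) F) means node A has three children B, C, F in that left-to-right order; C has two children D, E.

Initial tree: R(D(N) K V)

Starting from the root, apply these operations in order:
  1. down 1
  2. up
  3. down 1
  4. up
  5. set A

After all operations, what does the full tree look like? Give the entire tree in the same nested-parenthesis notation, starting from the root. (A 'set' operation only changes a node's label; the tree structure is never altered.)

Step 1 (down 1): focus=K path=1 depth=1 children=[] left=['D'] right=['V'] parent=R
Step 2 (up): focus=R path=root depth=0 children=['D', 'K', 'V'] (at root)
Step 3 (down 1): focus=K path=1 depth=1 children=[] left=['D'] right=['V'] parent=R
Step 4 (up): focus=R path=root depth=0 children=['D', 'K', 'V'] (at root)
Step 5 (set A): focus=A path=root depth=0 children=['D', 'K', 'V'] (at root)

Answer: A(D(N) K V)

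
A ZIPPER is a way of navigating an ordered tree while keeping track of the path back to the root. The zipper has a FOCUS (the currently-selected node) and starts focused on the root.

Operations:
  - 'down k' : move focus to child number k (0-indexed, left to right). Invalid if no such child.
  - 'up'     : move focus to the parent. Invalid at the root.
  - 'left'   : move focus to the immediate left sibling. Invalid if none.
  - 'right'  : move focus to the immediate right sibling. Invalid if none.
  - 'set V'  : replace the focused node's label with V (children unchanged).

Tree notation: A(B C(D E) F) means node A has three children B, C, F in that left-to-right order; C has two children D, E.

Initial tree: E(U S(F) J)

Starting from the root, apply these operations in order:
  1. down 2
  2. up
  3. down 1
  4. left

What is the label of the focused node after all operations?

Step 1 (down 2): focus=J path=2 depth=1 children=[] left=['U', 'S'] right=[] parent=E
Step 2 (up): focus=E path=root depth=0 children=['U', 'S', 'J'] (at root)
Step 3 (down 1): focus=S path=1 depth=1 children=['F'] left=['U'] right=['J'] parent=E
Step 4 (left): focus=U path=0 depth=1 children=[] left=[] right=['S', 'J'] parent=E

Answer: U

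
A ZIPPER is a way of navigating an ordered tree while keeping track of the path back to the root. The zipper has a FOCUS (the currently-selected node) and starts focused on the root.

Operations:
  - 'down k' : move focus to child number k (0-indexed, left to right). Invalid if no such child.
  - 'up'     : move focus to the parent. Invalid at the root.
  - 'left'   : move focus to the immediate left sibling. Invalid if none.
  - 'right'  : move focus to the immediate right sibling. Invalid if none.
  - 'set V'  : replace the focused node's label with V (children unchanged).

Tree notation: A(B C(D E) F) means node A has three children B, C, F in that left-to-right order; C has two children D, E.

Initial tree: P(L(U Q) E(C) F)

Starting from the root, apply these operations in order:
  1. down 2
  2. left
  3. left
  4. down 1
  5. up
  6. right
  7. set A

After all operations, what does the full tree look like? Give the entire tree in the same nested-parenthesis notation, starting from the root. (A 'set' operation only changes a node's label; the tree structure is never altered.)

Answer: P(L(U Q) A(C) F)

Derivation:
Step 1 (down 2): focus=F path=2 depth=1 children=[] left=['L', 'E'] right=[] parent=P
Step 2 (left): focus=E path=1 depth=1 children=['C'] left=['L'] right=['F'] parent=P
Step 3 (left): focus=L path=0 depth=1 children=['U', 'Q'] left=[] right=['E', 'F'] parent=P
Step 4 (down 1): focus=Q path=0/1 depth=2 children=[] left=['U'] right=[] parent=L
Step 5 (up): focus=L path=0 depth=1 children=['U', 'Q'] left=[] right=['E', 'F'] parent=P
Step 6 (right): focus=E path=1 depth=1 children=['C'] left=['L'] right=['F'] parent=P
Step 7 (set A): focus=A path=1 depth=1 children=['C'] left=['L'] right=['F'] parent=P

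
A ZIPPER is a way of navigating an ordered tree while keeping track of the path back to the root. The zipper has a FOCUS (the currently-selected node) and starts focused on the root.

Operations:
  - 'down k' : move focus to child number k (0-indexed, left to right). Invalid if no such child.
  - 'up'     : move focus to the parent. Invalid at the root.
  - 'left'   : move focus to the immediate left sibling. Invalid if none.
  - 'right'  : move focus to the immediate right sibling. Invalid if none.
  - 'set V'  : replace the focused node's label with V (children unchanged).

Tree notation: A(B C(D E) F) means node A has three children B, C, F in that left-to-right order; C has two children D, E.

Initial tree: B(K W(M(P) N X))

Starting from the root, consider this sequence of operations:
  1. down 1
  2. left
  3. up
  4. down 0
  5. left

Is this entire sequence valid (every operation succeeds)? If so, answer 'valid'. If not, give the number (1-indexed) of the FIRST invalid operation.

Step 1 (down 1): focus=W path=1 depth=1 children=['M', 'N', 'X'] left=['K'] right=[] parent=B
Step 2 (left): focus=K path=0 depth=1 children=[] left=[] right=['W'] parent=B
Step 3 (up): focus=B path=root depth=0 children=['K', 'W'] (at root)
Step 4 (down 0): focus=K path=0 depth=1 children=[] left=[] right=['W'] parent=B
Step 5 (left): INVALID

Answer: 5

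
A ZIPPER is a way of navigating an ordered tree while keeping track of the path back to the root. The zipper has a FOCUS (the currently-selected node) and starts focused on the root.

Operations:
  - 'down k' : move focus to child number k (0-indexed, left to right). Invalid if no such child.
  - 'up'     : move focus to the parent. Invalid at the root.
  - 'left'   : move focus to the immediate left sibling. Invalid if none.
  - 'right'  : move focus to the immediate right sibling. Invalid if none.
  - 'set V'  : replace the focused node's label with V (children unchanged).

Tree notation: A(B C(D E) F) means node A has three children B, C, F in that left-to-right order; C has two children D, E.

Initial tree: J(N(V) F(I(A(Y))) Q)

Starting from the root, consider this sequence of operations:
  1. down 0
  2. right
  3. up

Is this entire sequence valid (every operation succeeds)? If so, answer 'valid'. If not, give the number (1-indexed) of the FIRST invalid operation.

Answer: valid

Derivation:
Step 1 (down 0): focus=N path=0 depth=1 children=['V'] left=[] right=['F', 'Q'] parent=J
Step 2 (right): focus=F path=1 depth=1 children=['I'] left=['N'] right=['Q'] parent=J
Step 3 (up): focus=J path=root depth=0 children=['N', 'F', 'Q'] (at root)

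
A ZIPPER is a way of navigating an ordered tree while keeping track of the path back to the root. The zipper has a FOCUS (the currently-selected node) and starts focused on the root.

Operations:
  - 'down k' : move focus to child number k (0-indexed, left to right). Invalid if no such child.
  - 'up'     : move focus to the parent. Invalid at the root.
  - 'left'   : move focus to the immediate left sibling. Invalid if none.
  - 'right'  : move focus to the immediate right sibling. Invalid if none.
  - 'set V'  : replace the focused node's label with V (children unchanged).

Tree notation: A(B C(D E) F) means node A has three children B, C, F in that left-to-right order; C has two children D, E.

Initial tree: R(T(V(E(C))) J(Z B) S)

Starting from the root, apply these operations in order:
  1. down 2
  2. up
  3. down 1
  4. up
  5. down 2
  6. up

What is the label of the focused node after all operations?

Step 1 (down 2): focus=S path=2 depth=1 children=[] left=['T', 'J'] right=[] parent=R
Step 2 (up): focus=R path=root depth=0 children=['T', 'J', 'S'] (at root)
Step 3 (down 1): focus=J path=1 depth=1 children=['Z', 'B'] left=['T'] right=['S'] parent=R
Step 4 (up): focus=R path=root depth=0 children=['T', 'J', 'S'] (at root)
Step 5 (down 2): focus=S path=2 depth=1 children=[] left=['T', 'J'] right=[] parent=R
Step 6 (up): focus=R path=root depth=0 children=['T', 'J', 'S'] (at root)

Answer: R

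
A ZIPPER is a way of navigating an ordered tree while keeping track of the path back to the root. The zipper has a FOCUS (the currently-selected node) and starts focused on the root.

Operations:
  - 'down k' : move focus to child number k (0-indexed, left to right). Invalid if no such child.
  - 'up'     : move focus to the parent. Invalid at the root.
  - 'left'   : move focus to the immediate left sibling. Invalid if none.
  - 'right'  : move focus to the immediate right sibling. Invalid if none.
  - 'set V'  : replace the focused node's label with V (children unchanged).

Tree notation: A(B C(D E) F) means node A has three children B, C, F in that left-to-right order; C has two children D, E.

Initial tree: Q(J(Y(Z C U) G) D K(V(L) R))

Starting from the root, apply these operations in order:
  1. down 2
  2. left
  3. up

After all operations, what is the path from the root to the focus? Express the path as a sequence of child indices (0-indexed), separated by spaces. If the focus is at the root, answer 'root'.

Answer: root

Derivation:
Step 1 (down 2): focus=K path=2 depth=1 children=['V', 'R'] left=['J', 'D'] right=[] parent=Q
Step 2 (left): focus=D path=1 depth=1 children=[] left=['J'] right=['K'] parent=Q
Step 3 (up): focus=Q path=root depth=0 children=['J', 'D', 'K'] (at root)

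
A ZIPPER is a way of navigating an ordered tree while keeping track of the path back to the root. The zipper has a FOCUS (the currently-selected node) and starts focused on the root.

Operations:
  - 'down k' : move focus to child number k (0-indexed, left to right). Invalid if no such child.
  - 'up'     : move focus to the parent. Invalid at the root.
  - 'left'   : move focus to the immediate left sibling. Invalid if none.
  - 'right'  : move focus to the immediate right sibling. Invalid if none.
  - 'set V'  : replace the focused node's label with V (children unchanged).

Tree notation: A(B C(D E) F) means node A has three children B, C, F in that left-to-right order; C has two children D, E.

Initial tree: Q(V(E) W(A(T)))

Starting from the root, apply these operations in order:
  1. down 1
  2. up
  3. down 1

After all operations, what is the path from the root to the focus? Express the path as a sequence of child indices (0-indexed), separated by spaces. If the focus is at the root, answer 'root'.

Answer: 1

Derivation:
Step 1 (down 1): focus=W path=1 depth=1 children=['A'] left=['V'] right=[] parent=Q
Step 2 (up): focus=Q path=root depth=0 children=['V', 'W'] (at root)
Step 3 (down 1): focus=W path=1 depth=1 children=['A'] left=['V'] right=[] parent=Q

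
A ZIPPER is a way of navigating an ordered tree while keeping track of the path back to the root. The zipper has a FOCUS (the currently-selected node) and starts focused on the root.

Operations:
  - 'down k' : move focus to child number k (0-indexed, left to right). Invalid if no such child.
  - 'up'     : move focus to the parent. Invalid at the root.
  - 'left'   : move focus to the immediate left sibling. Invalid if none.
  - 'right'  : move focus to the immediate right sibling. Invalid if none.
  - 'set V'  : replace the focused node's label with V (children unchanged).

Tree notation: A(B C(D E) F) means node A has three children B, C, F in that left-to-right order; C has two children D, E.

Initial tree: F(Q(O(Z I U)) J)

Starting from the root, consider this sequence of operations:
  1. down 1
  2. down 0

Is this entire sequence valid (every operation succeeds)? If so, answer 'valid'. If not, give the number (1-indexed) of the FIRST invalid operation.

Step 1 (down 1): focus=J path=1 depth=1 children=[] left=['Q'] right=[] parent=F
Step 2 (down 0): INVALID

Answer: 2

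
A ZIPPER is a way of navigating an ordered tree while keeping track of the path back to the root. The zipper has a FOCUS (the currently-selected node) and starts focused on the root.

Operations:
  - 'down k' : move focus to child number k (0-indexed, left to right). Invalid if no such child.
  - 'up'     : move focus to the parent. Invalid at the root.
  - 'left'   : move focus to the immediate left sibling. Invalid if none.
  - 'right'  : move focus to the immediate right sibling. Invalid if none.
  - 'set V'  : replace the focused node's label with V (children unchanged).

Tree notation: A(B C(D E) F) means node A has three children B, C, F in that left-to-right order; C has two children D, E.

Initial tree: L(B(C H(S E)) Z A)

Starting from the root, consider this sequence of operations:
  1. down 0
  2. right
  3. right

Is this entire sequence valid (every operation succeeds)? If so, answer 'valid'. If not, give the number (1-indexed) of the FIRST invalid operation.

Answer: valid

Derivation:
Step 1 (down 0): focus=B path=0 depth=1 children=['C', 'H'] left=[] right=['Z', 'A'] parent=L
Step 2 (right): focus=Z path=1 depth=1 children=[] left=['B'] right=['A'] parent=L
Step 3 (right): focus=A path=2 depth=1 children=[] left=['B', 'Z'] right=[] parent=L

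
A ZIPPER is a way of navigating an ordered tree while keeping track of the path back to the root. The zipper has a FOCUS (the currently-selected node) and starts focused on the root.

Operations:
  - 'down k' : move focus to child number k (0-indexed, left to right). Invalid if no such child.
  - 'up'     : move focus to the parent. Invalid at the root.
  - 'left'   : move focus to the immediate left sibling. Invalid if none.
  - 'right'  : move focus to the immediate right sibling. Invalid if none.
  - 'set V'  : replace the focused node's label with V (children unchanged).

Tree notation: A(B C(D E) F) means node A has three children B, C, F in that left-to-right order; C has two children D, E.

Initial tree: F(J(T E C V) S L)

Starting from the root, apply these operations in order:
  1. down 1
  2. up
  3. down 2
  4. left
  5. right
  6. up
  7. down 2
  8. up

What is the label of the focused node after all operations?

Answer: F

Derivation:
Step 1 (down 1): focus=S path=1 depth=1 children=[] left=['J'] right=['L'] parent=F
Step 2 (up): focus=F path=root depth=0 children=['J', 'S', 'L'] (at root)
Step 3 (down 2): focus=L path=2 depth=1 children=[] left=['J', 'S'] right=[] parent=F
Step 4 (left): focus=S path=1 depth=1 children=[] left=['J'] right=['L'] parent=F
Step 5 (right): focus=L path=2 depth=1 children=[] left=['J', 'S'] right=[] parent=F
Step 6 (up): focus=F path=root depth=0 children=['J', 'S', 'L'] (at root)
Step 7 (down 2): focus=L path=2 depth=1 children=[] left=['J', 'S'] right=[] parent=F
Step 8 (up): focus=F path=root depth=0 children=['J', 'S', 'L'] (at root)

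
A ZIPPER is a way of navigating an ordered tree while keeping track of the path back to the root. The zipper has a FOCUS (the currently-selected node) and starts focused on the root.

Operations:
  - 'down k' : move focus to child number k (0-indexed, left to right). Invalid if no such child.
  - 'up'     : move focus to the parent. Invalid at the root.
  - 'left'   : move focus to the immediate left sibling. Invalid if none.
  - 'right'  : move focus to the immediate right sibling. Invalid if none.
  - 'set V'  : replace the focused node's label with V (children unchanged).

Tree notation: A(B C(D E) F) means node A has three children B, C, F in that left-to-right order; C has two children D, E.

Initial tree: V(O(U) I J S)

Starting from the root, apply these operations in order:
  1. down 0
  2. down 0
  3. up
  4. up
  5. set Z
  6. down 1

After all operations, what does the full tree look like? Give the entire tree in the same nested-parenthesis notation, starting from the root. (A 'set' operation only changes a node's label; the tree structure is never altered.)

Step 1 (down 0): focus=O path=0 depth=1 children=['U'] left=[] right=['I', 'J', 'S'] parent=V
Step 2 (down 0): focus=U path=0/0 depth=2 children=[] left=[] right=[] parent=O
Step 3 (up): focus=O path=0 depth=1 children=['U'] left=[] right=['I', 'J', 'S'] parent=V
Step 4 (up): focus=V path=root depth=0 children=['O', 'I', 'J', 'S'] (at root)
Step 5 (set Z): focus=Z path=root depth=0 children=['O', 'I', 'J', 'S'] (at root)
Step 6 (down 1): focus=I path=1 depth=1 children=[] left=['O'] right=['J', 'S'] parent=Z

Answer: Z(O(U) I J S)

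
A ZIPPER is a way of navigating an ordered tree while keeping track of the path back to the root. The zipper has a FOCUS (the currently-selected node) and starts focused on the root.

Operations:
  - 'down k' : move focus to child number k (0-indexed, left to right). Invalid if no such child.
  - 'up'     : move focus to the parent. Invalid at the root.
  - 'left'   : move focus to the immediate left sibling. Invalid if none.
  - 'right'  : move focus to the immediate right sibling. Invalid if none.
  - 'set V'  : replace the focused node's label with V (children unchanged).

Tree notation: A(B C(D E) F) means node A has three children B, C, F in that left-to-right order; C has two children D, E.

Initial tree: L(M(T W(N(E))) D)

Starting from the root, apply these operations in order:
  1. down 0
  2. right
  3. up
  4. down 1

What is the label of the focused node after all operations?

Step 1 (down 0): focus=M path=0 depth=1 children=['T', 'W'] left=[] right=['D'] parent=L
Step 2 (right): focus=D path=1 depth=1 children=[] left=['M'] right=[] parent=L
Step 3 (up): focus=L path=root depth=0 children=['M', 'D'] (at root)
Step 4 (down 1): focus=D path=1 depth=1 children=[] left=['M'] right=[] parent=L

Answer: D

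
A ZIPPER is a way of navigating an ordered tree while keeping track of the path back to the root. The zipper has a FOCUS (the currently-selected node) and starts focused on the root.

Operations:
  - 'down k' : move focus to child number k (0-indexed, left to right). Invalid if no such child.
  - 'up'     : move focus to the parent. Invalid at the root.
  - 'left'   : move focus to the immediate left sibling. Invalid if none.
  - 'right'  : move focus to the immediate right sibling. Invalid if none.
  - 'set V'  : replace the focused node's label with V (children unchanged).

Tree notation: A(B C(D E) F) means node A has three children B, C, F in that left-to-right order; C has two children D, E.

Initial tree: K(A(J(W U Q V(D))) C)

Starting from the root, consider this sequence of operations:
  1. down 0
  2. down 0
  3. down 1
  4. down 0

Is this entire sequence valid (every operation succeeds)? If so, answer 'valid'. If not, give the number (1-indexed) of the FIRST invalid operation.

Step 1 (down 0): focus=A path=0 depth=1 children=['J'] left=[] right=['C'] parent=K
Step 2 (down 0): focus=J path=0/0 depth=2 children=['W', 'U', 'Q', 'V'] left=[] right=[] parent=A
Step 3 (down 1): focus=U path=0/0/1 depth=3 children=[] left=['W'] right=['Q', 'V'] parent=J
Step 4 (down 0): INVALID

Answer: 4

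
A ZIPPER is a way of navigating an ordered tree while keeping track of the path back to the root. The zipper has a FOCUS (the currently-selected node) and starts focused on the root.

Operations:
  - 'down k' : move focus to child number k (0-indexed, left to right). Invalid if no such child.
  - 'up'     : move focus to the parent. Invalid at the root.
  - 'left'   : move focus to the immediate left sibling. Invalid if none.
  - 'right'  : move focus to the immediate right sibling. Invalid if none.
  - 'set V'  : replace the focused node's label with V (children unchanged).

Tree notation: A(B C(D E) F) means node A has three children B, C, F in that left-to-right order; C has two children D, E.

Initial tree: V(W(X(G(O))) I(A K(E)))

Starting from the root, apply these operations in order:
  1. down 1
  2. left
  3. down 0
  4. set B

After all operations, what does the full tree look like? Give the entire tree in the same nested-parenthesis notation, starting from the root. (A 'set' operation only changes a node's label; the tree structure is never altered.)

Answer: V(W(B(G(O))) I(A K(E)))

Derivation:
Step 1 (down 1): focus=I path=1 depth=1 children=['A', 'K'] left=['W'] right=[] parent=V
Step 2 (left): focus=W path=0 depth=1 children=['X'] left=[] right=['I'] parent=V
Step 3 (down 0): focus=X path=0/0 depth=2 children=['G'] left=[] right=[] parent=W
Step 4 (set B): focus=B path=0/0 depth=2 children=['G'] left=[] right=[] parent=W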